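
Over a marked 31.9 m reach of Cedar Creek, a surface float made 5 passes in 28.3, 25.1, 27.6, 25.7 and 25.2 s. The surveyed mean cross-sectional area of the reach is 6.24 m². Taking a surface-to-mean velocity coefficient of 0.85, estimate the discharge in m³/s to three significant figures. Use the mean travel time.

6.41 m³/s

t̄ = (28.3 + 25.1 + 27.6 + 25.7 + 25.2) / 5 = 26.38 s
v_surface = L / t̄ = 31.9 / 26.38 = 1.209 m/s
v_mean = 0.85 × 1.209 = 1.028 m/s
Q = A × v_mean = 6.24 × 1.028 = 6.414 m³/s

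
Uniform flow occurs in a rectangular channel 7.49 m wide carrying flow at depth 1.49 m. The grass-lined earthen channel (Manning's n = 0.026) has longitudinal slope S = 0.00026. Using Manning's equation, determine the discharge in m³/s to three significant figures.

7.22 m³/s

A = b·y = 7.49 × 1.49 = 11.16 m²
P = b + 2y = 7.49 + 2×1.49 = 10.47 m
R = A/P = 11.16/10.47 = 1.066 m
Q = (1/n)·A·R^(2/3)·S^(1/2) = (1/0.026) × 11.16 × 1.066^(2/3) × 0.00026^(1/2) = 7.222 m³/s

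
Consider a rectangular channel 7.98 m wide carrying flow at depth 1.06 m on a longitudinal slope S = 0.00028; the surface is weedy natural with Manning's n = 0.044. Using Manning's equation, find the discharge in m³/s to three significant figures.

A = b·y = 7.98 × 1.06 = 8.459 m²
P = b + 2y = 7.98 + 2×1.06 = 10.10 m
R = A/P = 8.459/10.10 = 0.8375 m
Q = (1/n)·A·R^(2/3)·S^(1/2) = (1/0.044) × 8.459 × 0.8375^(2/3) × 0.00028^(1/2) = 2.858 m³/s

2.86 m³/s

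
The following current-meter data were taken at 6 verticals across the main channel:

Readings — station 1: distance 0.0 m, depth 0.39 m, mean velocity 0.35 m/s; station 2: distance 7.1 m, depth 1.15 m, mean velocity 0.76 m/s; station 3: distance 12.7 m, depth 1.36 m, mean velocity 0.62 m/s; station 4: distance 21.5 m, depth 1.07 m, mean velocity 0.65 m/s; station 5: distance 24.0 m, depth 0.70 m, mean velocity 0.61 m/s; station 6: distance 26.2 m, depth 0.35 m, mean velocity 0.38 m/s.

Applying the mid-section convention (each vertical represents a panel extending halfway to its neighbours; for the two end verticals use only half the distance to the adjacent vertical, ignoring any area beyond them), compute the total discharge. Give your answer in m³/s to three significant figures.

w_1 = (7.1 − 0.0)/2 = 3.55 m; q_1 = 0.35 × 0.39 × 3.55 = 0.4846 m³/s
w_2 = (12.7 − 0.0)/2 = 6.35 m; q_2 = 0.76 × 1.15 × 6.35 = 5.550 m³/s
w_3 = (21.5 − 7.1)/2 = 7.2 m; q_3 = 0.62 × 1.36 × 7.2 = 6.071 m³/s
w_4 = (24.0 − 12.7)/2 = 5.65 m; q_4 = 0.65 × 1.07 × 5.65 = 3.930 m³/s
w_5 = (26.2 − 21.5)/2 = 2.35 m; q_5 = 0.61 × 0.70 × 2.35 = 1.003 m³/s
w_6 = (26.2 − 24.0)/2 = 1.1 m; q_6 = 0.38 × 0.35 × 1.1 = 0.1463 m³/s
Q = Σ qᵢ = 17.18 m³/s

17.2 m³/s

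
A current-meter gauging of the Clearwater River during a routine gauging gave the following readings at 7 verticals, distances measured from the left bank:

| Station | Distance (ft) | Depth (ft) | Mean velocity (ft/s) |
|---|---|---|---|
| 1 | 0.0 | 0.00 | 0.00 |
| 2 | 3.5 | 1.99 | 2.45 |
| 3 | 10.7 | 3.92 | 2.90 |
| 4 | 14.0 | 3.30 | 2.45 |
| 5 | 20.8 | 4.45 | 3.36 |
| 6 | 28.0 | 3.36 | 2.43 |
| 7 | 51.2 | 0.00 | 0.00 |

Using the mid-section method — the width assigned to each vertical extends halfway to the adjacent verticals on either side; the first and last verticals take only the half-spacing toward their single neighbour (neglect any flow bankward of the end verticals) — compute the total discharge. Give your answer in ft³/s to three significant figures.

355 ft³/s

w_2 = (10.7 − 0.0)/2 = 5.35 ft; q_2 = 2.45 × 1.99 × 5.35 = 26.08 ft³/s
w_3 = (14.0 − 3.5)/2 = 5.25 ft; q_3 = 2.90 × 3.92 × 5.25 = 59.68 ft³/s
w_4 = (20.8 − 10.7)/2 = 5.05 ft; q_4 = 2.45 × 3.30 × 5.05 = 40.83 ft³/s
w_5 = (28.0 − 14.0)/2 = 7 ft; q_5 = 3.36 × 4.45 × 7 = 104.7 ft³/s
w_6 = (51.2 − 20.8)/2 = 15.2 ft; q_6 = 2.43 × 3.36 × 15.2 = 124.1 ft³/s
Stations 1, 7 contribute zero (depth or velocity is 0).
Q = Σ qᵢ = 355.4 ft³/s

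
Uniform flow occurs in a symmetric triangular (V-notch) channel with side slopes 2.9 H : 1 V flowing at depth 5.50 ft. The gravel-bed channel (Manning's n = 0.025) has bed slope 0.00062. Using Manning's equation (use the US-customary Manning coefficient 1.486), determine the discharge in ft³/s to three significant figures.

A = z·y² = 2.9×5.50² = 87.73 ft²
P = 2y√(1+z²) = 2×5.50×√(1+2.9²) = 33.74 ft
R = A/P = 87.73/33.74 = 2.600 ft
Q = (1.486/n)·A·R^(2/3)·S^(1/2) = (1.486/0.025) × 87.73 × 2.600^(2/3) × 0.00062^(1/2) = 245.5 ft³/s

245 ft³/s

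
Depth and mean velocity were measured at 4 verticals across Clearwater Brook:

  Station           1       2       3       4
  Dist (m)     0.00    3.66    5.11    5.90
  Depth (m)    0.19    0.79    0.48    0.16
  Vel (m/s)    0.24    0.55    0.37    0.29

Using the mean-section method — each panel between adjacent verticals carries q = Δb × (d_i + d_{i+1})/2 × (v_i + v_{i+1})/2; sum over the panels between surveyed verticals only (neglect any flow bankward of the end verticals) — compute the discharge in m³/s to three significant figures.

Panel 1-2: Δb = 3.66 m, d̄ = (0.19+0.79)/2 = 0.49, v̄ = (0.24+0.55)/2 = 0.395 → q = 3.66×0.49×0.395 = 0.7084 m³/s
Panel 2-3: Δb = 1.45 m, d̄ = (0.79+0.48)/2 = 0.635, v̄ = (0.55+0.37)/2 = 0.46 → q = 1.45×0.635×0.46 = 0.4235 m³/s
Panel 3-4: Δb = 0.79 m, d̄ = (0.48+0.16)/2 = 0.32, v̄ = (0.37+0.29)/2 = 0.33 → q = 0.79×0.32×0.33 = 0.08342 m³/s
Q = Σ q = 1.215 m³/s

1.22 m³/s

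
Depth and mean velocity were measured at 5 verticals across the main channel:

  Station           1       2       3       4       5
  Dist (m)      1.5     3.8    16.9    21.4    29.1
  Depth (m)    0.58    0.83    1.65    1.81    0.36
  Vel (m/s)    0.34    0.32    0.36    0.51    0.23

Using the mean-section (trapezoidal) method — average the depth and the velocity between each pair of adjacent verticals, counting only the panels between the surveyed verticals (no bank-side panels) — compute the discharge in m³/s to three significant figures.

Panel 1-2: Δb = 2.3 m, d̄ = (0.58+0.83)/2 = 0.705, v̄ = (0.34+0.32)/2 = 0.33 → q = 2.3×0.705×0.33 = 0.5351 m³/s
Panel 2-3: Δb = 13.1 m, d̄ = (0.83+1.65)/2 = 1.24, v̄ = (0.32+0.36)/2 = 0.34 → q = 13.1×1.24×0.34 = 5.523 m³/s
Panel 3-4: Δb = 4.5 m, d̄ = (1.65+1.81)/2 = 1.73, v̄ = (0.36+0.51)/2 = 0.435 → q = 4.5×1.73×0.435 = 3.386 m³/s
Panel 4-5: Δb = 7.7 m, d̄ = (1.81+0.36)/2 = 1.085, v̄ = (0.51+0.23)/2 = 0.37 → q = 7.7×1.085×0.37 = 3.091 m³/s
Q = Σ q = 12.54 m³/s

12.5 m³/s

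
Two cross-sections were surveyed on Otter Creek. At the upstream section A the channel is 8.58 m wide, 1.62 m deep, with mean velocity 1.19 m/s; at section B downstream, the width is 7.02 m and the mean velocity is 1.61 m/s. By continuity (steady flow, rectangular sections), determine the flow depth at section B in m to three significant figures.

Q = A₁V₁ = (8.58×1.62) × 1.19 = 16.54 m³/s
d₂ = Q/(b₂ V₂) = 16.54/(7.02×1.61) = 1.463 m

1.46 m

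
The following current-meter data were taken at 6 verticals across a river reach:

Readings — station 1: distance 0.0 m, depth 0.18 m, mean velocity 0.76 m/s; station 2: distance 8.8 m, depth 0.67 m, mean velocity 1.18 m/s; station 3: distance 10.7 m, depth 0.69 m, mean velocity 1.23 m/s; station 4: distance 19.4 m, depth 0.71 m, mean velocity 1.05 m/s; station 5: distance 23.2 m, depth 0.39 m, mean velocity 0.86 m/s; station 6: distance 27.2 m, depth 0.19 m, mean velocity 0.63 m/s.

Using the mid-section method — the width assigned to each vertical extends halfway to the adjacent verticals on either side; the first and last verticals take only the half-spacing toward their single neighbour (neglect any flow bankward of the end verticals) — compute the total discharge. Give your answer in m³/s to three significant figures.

w_1 = (8.8 − 0.0)/2 = 4.4 m; q_1 = 0.76 × 0.18 × 4.4 = 0.6019 m³/s
w_2 = (10.7 − 0.0)/2 = 5.35 m; q_2 = 1.18 × 0.67 × 5.35 = 4.230 m³/s
w_3 = (19.4 − 8.8)/2 = 5.3 m; q_3 = 1.23 × 0.69 × 5.3 = 4.498 m³/s
w_4 = (23.2 − 10.7)/2 = 6.25 m; q_4 = 1.05 × 0.71 × 6.25 = 4.659 m³/s
w_5 = (27.2 − 19.4)/2 = 3.9 m; q_5 = 0.86 × 0.39 × 3.9 = 1.308 m³/s
w_6 = (27.2 − 23.2)/2 = 2 m; q_6 = 0.63 × 0.19 × 2 = 0.2394 m³/s
Q = Σ qᵢ = 15.54 m³/s

15.5 m³/s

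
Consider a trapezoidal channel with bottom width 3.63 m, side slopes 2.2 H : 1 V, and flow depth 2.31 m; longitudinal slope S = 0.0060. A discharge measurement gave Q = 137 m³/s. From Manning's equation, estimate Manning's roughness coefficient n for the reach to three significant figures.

0.0140

A = (b + z·y)·y = (3.63 + 2.2×2.31)×2.31 = 20.12 m²
P = b + 2y√(1+z²) = 3.63 + 2×2.31×√(1+2.2²) = 14.79 m
R = A/P = 20.12/14.79 = 1.360 m
n = (1/Q)·A·R^(2/3)·S^(1/2) = (1/137) × 20.12 × 1.228 × 0.07746 = 0.01397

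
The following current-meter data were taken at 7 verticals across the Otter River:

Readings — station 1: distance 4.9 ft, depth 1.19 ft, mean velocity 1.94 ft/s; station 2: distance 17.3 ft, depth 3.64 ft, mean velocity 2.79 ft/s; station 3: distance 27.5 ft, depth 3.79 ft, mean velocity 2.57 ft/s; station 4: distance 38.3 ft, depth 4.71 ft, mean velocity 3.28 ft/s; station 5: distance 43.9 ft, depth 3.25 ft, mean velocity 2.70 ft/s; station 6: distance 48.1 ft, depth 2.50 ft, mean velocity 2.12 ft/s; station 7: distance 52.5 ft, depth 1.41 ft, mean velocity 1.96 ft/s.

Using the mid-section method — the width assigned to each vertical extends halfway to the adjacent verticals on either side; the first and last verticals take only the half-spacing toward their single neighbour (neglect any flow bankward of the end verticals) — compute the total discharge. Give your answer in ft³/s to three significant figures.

430 ft³/s

w_1 = (17.3 − 4.9)/2 = 6.2 ft; q_1 = 1.94 × 1.19 × 6.2 = 14.31 ft³/s
w_2 = (27.5 − 4.9)/2 = 11.3 ft; q_2 = 2.79 × 3.64 × 11.3 = 114.8 ft³/s
w_3 = (38.3 − 17.3)/2 = 10.5 ft; q_3 = 2.57 × 3.79 × 10.5 = 102.3 ft³/s
w_4 = (43.9 − 27.5)/2 = 8.2 ft; q_4 = 3.28 × 4.71 × 8.2 = 126.7 ft³/s
w_5 = (48.1 − 38.3)/2 = 4.9 ft; q_5 = 2.70 × 3.25 × 4.9 = 43.00 ft³/s
w_6 = (52.5 − 43.9)/2 = 4.3 ft; q_6 = 2.12 × 2.50 × 4.3 = 22.79 ft³/s
w_7 = (52.5 − 48.1)/2 = 2.2 ft; q_7 = 1.96 × 1.41 × 2.2 = 6.080 ft³/s
Q = Σ qᵢ = 429.9 ft³/s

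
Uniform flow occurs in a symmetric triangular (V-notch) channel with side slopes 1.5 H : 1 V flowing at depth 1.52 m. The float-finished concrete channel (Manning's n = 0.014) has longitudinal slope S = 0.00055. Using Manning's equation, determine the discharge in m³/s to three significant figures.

4.28 m³/s

A = z·y² = 1.5×1.52² = 3.466 m²
P = 2y√(1+z²) = 2×1.52×√(1+1.5²) = 5.480 m
R = A/P = 3.466/5.480 = 0.6324 m
Q = (1/n)·A·R^(2/3)·S^(1/2) = (1/0.014) × 3.466 × 0.6324^(2/3) × 0.00055^(1/2) = 4.277 m³/s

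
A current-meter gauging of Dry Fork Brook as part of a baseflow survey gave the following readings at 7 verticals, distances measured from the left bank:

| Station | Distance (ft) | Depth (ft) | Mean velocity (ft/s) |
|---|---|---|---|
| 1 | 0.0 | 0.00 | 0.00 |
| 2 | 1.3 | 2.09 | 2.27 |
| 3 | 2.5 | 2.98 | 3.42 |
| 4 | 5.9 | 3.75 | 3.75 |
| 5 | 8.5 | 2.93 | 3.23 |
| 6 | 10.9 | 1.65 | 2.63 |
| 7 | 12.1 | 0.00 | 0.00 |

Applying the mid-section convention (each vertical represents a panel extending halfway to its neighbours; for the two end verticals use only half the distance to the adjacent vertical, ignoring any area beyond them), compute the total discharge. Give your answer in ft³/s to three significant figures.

103 ft³/s

w_2 = (2.5 − 0.0)/2 = 1.25 ft; q_2 = 2.27 × 2.09 × 1.25 = 5.930 ft³/s
w_3 = (5.9 − 1.3)/2 = 2.3 ft; q_3 = 3.42 × 2.98 × 2.3 = 23.44 ft³/s
w_4 = (8.5 − 2.5)/2 = 3 ft; q_4 = 3.75 × 3.75 × 3 = 42.19 ft³/s
w_5 = (10.9 − 5.9)/2 = 2.5 ft; q_5 = 3.23 × 2.93 × 2.5 = 23.66 ft³/s
w_6 = (12.1 − 8.5)/2 = 1.8 ft; q_6 = 2.63 × 1.65 × 1.8 = 7.811 ft³/s
Stations 1, 7 contribute zero (depth or velocity is 0).
Q = Σ qᵢ = 103.0 ft³/s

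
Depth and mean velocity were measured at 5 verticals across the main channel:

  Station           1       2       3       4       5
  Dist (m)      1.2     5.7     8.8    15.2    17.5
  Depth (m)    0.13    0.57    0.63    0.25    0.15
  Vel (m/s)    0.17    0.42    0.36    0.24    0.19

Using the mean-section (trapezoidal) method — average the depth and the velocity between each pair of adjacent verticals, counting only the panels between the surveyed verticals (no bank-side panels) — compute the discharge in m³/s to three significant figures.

Panel 1-2: Δb = 4.5 m, d̄ = (0.13+0.57)/2 = 0.35, v̄ = (0.17+0.42)/2 = 0.295 → q = 4.5×0.35×0.295 = 0.4646 m³/s
Panel 2-3: Δb = 3.1 m, d̄ = (0.57+0.63)/2 = 0.6, v̄ = (0.42+0.36)/2 = 0.39 → q = 3.1×0.6×0.39 = 0.7254 m³/s
Panel 3-4: Δb = 6.4 m, d̄ = (0.63+0.25)/2 = 0.44, v̄ = (0.36+0.24)/2 = 0.3 → q = 6.4×0.44×0.3 = 0.8448 m³/s
Panel 4-5: Δb = 2.3 m, d̄ = (0.25+0.15)/2 = 0.2, v̄ = (0.24+0.19)/2 = 0.215 → q = 2.3×0.2×0.215 = 0.09890 m³/s
Q = Σ q = 2.134 m³/s

2.13 m³/s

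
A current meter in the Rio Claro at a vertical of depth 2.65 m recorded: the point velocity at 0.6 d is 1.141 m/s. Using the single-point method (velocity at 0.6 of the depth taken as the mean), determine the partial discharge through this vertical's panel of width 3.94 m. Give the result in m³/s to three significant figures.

v̄ = v₀.₆ = 1.141 m/s
q = v̄ × d × w = 1.141 × 2.65 × 3.94 = 11.91 m³/s

11.9 m³/s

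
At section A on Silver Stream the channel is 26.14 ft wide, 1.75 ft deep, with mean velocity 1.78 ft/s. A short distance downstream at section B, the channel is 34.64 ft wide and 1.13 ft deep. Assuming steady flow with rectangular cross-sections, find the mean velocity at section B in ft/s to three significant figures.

2.08 ft/s

Q = A₁V₁ = (26.14×1.75) × 1.78 = 81.43 ft³/s
A₂ = 34.64 × 1.13 = 39.14 ft²
V₂ = Q/A₂ = 81.43/39.14 = 2.080 ft/s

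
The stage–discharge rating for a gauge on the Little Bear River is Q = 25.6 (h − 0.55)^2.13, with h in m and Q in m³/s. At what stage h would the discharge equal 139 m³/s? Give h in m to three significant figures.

h − h₀ = (Q/C)^(1/b) = (139/25.6)^(1/2.13) = 2.213 m
h = 0.55 + 2.213 = 2.763 m

2.76 m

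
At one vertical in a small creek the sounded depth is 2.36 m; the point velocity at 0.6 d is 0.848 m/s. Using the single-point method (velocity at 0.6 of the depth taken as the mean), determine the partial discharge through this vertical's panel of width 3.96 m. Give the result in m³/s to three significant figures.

7.93 m³/s

v̄ = v₀.₆ = 0.848 m/s
q = v̄ × d × w = 0.8480 × 2.36 × 3.96 = 7.925 m³/s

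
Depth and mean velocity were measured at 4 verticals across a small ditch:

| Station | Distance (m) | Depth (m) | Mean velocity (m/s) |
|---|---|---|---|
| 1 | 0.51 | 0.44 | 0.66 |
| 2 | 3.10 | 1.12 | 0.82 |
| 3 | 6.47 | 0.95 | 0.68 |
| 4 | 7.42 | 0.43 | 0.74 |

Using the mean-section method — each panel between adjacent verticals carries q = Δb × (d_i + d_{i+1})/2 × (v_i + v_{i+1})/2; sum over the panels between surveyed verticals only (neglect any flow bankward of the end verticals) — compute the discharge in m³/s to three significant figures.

4.58 m³/s

Panel 1-2: Δb = 2.59 m, d̄ = (0.44+1.12)/2 = 0.78, v̄ = (0.66+0.82)/2 = 0.74 → q = 2.59×0.78×0.74 = 1.495 m³/s
Panel 2-3: Δb = 3.37 m, d̄ = (1.12+0.95)/2 = 1.035, v̄ = (0.82+0.68)/2 = 0.75 → q = 3.37×1.035×0.75 = 2.616 m³/s
Panel 3-4: Δb = 0.95 m, d̄ = (0.95+0.43)/2 = 0.69, v̄ = (0.68+0.74)/2 = 0.71 → q = 0.95×0.69×0.71 = 0.4654 m³/s
Q = Σ q = 4.576 m³/s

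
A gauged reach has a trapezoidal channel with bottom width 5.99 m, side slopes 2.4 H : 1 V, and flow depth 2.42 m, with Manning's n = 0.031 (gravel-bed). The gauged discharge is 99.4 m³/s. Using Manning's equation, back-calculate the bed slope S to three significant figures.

0.00657

A = (b + z·y)·y = (5.99 + 2.4×2.42)×2.42 = 28.55 m²
P = b + 2y√(1+z²) = 5.99 + 2×2.42×√(1+2.4²) = 18.57 m
R = A/P = 28.55/18.57 = 1.537 m
S = (Q·n / (1·A·R^(2/3)))² = (99.4×0.031 / (1×28.55×1.332))² = 0.006566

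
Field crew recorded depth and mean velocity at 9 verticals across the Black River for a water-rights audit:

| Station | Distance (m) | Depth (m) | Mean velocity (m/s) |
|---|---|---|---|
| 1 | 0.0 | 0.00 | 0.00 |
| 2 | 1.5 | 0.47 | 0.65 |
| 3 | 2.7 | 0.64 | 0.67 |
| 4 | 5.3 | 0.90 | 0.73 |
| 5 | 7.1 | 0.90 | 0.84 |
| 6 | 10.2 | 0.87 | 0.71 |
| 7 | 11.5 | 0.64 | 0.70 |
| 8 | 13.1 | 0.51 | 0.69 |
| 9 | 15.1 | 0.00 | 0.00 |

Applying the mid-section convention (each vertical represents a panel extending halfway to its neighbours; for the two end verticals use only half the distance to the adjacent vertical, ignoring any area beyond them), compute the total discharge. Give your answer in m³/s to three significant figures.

7.17 m³/s

w_2 = (2.7 − 0.0)/2 = 1.35 m; q_2 = 0.65 × 0.47 × 1.35 = 0.4124 m³/s
w_3 = (5.3 − 1.5)/2 = 1.9 m; q_3 = 0.67 × 0.64 × 1.9 = 0.8147 m³/s
w_4 = (7.1 − 2.7)/2 = 2.2 m; q_4 = 0.73 × 0.90 × 2.2 = 1.445 m³/s
w_5 = (10.2 − 5.3)/2 = 2.45 m; q_5 = 0.84 × 0.90 × 2.45 = 1.852 m³/s
w_6 = (11.5 − 7.1)/2 = 2.2 m; q_6 = 0.71 × 0.87 × 2.2 = 1.359 m³/s
w_7 = (13.1 − 10.2)/2 = 1.45 m; q_7 = 0.70 × 0.64 × 1.45 = 0.6496 m³/s
w_8 = (15.1 − 11.5)/2 = 1.8 m; q_8 = 0.69 × 0.51 × 1.8 = 0.6334 m³/s
Stations 1, 9 contribute zero (depth or velocity is 0).
Q = Σ qᵢ = 7.167 m³/s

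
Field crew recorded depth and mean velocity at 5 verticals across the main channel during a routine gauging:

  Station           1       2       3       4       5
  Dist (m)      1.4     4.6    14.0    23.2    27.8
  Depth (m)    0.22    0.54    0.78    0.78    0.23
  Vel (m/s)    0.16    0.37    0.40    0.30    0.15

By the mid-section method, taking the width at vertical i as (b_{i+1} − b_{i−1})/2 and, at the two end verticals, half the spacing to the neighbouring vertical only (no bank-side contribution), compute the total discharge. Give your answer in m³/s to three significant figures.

w_1 = (4.6 − 1.4)/2 = 1.6 m; q_1 = 0.16 × 0.22 × 1.6 = 0.05632 m³/s
w_2 = (14.0 − 1.4)/2 = 6.3 m; q_2 = 0.37 × 0.54 × 6.3 = 1.259 m³/s
w_3 = (23.2 − 4.6)/2 = 9.3 m; q_3 = 0.40 × 0.78 × 9.3 = 2.902 m³/s
w_4 = (27.8 − 14.0)/2 = 6.9 m; q_4 = 0.30 × 0.78 × 6.9 = 1.615 m³/s
w_5 = (27.8 − 23.2)/2 = 2.3 m; q_5 = 0.15 × 0.23 × 2.3 = 0.07935 m³/s
Q = Σ qᵢ = 5.911 m³/s

5.91 m³/s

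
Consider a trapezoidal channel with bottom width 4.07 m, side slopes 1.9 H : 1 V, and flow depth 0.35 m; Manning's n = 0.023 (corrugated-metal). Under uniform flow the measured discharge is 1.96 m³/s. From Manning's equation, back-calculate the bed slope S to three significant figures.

A = (b + z·y)·y = (4.07 + 1.9×0.35)×0.35 = 1.657 m²
P = b + 2y√(1+z²) = 4.07 + 2×0.35×√(1+1.9²) = 5.573 m
R = A/P = 1.657/5.573 = 0.2974 m
S = (Q·n / (1·A·R^(2/3)))² = (1.96×0.023 / (1×1.657×0.4455))² = 0.003728

0.00373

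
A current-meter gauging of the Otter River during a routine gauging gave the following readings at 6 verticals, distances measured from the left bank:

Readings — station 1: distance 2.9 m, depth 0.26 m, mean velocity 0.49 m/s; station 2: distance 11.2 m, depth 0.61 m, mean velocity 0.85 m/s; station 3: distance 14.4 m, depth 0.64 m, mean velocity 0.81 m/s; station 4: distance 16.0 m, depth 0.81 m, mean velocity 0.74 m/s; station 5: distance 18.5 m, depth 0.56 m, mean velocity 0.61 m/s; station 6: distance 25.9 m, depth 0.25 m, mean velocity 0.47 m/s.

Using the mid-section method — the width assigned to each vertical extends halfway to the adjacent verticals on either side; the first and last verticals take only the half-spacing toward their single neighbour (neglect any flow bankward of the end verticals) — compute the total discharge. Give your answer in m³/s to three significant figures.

w_1 = (11.2 − 2.9)/2 = 4.15 m; q_1 = 0.49 × 0.26 × 4.15 = 0.5287 m³/s
w_2 = (14.4 − 2.9)/2 = 5.75 m; q_2 = 0.85 × 0.61 × 5.75 = 2.981 m³/s
w_3 = (16.0 − 11.2)/2 = 2.4 m; q_3 = 0.81 × 0.64 × 2.4 = 1.244 m³/s
w_4 = (18.5 − 14.4)/2 = 2.05 m; q_4 = 0.74 × 0.81 × 2.05 = 1.229 m³/s
w_5 = (25.9 − 16.0)/2 = 4.95 m; q_5 = 0.61 × 0.56 × 4.95 = 1.691 m³/s
w_6 = (25.9 − 18.5)/2 = 3.7 m; q_6 = 0.47 × 0.25 × 3.7 = 0.4348 m³/s
Q = Σ qᵢ = 8.109 m³/s

8.11 m³/s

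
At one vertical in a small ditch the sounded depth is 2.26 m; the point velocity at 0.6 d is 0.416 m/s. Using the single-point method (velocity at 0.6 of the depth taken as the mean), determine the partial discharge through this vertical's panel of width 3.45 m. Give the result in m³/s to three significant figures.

v̄ = v₀.₆ = 0.416 m/s
q = v̄ × d × w = 0.4160 × 2.26 × 3.45 = 3.244 m³/s

3.24 m³/s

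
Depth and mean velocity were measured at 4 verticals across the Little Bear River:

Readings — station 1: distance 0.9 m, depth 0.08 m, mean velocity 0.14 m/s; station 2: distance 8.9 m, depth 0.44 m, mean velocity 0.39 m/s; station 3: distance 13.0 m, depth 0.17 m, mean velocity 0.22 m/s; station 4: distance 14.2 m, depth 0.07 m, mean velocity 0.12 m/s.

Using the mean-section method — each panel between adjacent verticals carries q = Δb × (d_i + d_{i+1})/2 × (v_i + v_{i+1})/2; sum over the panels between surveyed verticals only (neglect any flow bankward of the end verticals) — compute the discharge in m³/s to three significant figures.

Panel 1-2: Δb = 8 m, d̄ = (0.08+0.44)/2 = 0.26, v̄ = (0.14+0.39)/2 = 0.265 → q = 8×0.26×0.265 = 0.5512 m³/s
Panel 2-3: Δb = 4.1 m, d̄ = (0.44+0.17)/2 = 0.305, v̄ = (0.39+0.22)/2 = 0.305 → q = 4.1×0.305×0.305 = 0.3814 m³/s
Panel 3-4: Δb = 1.2 m, d̄ = (0.17+0.07)/2 = 0.12, v̄ = (0.22+0.12)/2 = 0.17 → q = 1.2×0.12×0.17 = 0.02448 m³/s
Q = Σ q = 0.9571 m³/s

0.957 m³/s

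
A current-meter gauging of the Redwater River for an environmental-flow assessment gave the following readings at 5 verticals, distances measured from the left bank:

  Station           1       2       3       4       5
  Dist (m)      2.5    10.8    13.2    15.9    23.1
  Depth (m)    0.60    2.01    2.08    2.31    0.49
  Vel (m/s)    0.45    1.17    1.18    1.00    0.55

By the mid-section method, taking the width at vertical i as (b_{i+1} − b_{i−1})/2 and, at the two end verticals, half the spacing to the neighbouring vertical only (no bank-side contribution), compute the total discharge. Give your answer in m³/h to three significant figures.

w_1 = (10.8 − 2.5)/2 = 4.15 m; q_1 = 0.45 × 0.60 × 4.15 = 1.121 m³/s
w_2 = (13.2 − 2.5)/2 = 5.35 m; q_2 = 1.17 × 2.01 × 5.35 = 12.58 m³/s
w_3 = (15.9 − 10.8)/2 = 2.55 m; q_3 = 1.18 × 2.08 × 2.55 = 6.259 m³/s
w_4 = (23.1 − 13.2)/2 = 4.95 m; q_4 = 1.00 × 2.31 × 4.95 = 11.43 m³/s
w_5 = (23.1 − 15.9)/2 = 3.6 m; q_5 = 0.55 × 0.49 × 3.6 = 0.9702 m³/s
Q = Σ qᵢ = 32.37 m³/s
= 32.37 × 3600 = 116500 m³/h

117000 m³/h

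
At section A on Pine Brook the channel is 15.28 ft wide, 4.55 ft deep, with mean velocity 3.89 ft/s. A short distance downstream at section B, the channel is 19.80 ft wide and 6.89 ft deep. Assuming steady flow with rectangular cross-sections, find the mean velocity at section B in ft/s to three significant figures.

1.98 ft/s

Q = A₁V₁ = (15.28×4.55) × 3.89 = 270.4 ft³/s
A₂ = 19.80 × 6.89 = 136.4 ft²
V₂ = Q/A₂ = 270.4/136.4 = 1.982 ft/s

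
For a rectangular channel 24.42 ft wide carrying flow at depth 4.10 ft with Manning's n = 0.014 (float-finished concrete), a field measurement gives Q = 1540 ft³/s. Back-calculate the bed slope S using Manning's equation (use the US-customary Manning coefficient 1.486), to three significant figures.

0.00471

A = b·y = 24.42 × 4.10 = 100.1 ft²
P = b + 2y = 24.42 + 2×4.10 = 32.62 ft
R = A/P = 100.1/32.62 = 3.069 ft
S = (Q·n / (1.486·A·R^(2/3)))² = (1540×0.014 / (1.486×100.1×2.112))² = 0.004708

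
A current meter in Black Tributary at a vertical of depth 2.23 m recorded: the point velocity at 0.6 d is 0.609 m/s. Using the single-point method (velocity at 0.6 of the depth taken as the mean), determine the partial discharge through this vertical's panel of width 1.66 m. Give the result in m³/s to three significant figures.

2.25 m³/s

v̄ = v₀.₆ = 0.609 m/s
q = v̄ × d × w = 0.6090 × 2.23 × 1.66 = 2.254 m³/s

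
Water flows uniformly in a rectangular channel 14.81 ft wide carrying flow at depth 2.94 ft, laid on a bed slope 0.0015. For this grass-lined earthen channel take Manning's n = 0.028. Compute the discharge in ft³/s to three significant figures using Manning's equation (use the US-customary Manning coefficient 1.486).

147 ft³/s

A = b·y = 14.81 × 2.94 = 43.54 ft²
P = b + 2y = 14.81 + 2×2.94 = 20.69 ft
R = A/P = 43.54/20.69 = 2.104 ft
Q = (1.486/n)·A·R^(2/3)·S^(1/2) = (1.486/0.028) × 43.54 × 2.104^(2/3) × 0.0015^(1/2) = 147.0 ft³/s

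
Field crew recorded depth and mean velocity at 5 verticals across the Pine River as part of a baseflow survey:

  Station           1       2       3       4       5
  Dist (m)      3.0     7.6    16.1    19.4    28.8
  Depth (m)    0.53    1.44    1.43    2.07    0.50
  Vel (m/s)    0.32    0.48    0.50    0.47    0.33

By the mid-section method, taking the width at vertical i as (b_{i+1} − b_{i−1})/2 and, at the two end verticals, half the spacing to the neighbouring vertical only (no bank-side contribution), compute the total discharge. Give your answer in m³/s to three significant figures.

16.1 m³/s

w_1 = (7.6 − 3.0)/2 = 2.3 m; q_1 = 0.32 × 0.53 × 2.3 = 0.3901 m³/s
w_2 = (16.1 − 3.0)/2 = 6.55 m; q_2 = 0.48 × 1.44 × 6.55 = 4.527 m³/s
w_3 = (19.4 − 7.6)/2 = 5.9 m; q_3 = 0.50 × 1.43 × 5.9 = 4.219 m³/s
w_4 = (28.8 − 16.1)/2 = 6.35 m; q_4 = 0.47 × 2.07 × 6.35 = 6.178 m³/s
w_5 = (28.8 − 19.4)/2 = 4.7 m; q_5 = 0.33 × 0.50 × 4.7 = 0.7755 m³/s
Q = Σ qᵢ = 16.09 m³/s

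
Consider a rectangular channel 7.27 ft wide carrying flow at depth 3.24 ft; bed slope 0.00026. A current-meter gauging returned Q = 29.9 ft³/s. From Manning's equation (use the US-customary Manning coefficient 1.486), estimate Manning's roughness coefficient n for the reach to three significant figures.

A = b·y = 7.27 × 3.24 = 23.55 ft²
P = b + 2y = 7.27 + 2×3.24 = 13.75 ft
R = A/P = 23.55/13.75 = 1.713 ft
n = (1.486/Q)·A·R^(2/3)·S^(1/2) = (1.486/29.9) × 23.55 × 1.432 × 0.01612 = 0.02702

0.0270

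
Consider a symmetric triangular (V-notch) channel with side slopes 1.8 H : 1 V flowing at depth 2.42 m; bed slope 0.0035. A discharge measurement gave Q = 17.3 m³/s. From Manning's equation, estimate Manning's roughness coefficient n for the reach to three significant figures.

A = z·y² = 1.8×2.42² = 10.54 m²
P = 2y√(1+z²) = 2×2.42×√(1+1.8²) = 9.966 m
R = A/P = 10.54/9.966 = 1.058 m
n = (1/Q)·A·R^(2/3)·S^(1/2) = (1/17.3) × 10.54 × 1.038 × 0.05916 = 0.03742

0.0374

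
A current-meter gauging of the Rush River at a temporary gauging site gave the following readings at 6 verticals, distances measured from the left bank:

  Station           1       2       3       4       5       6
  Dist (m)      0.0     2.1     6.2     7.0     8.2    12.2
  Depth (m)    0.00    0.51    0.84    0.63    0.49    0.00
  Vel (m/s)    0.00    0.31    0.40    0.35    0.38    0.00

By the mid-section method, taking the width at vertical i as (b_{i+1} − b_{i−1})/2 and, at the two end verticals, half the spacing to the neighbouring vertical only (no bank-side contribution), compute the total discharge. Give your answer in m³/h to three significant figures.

w_2 = (6.2 − 0.0)/2 = 3.1 m; q_2 = 0.31 × 0.51 × 3.1 = 0.4901 m³/s
w_3 = (7.0 − 2.1)/2 = 2.45 m; q_3 = 0.40 × 0.84 × 2.45 = 0.8232 m³/s
w_4 = (8.2 − 6.2)/2 = 1 m; q_4 = 0.35 × 0.63 × 1 = 0.2205 m³/s
w_5 = (12.2 − 7.0)/2 = 2.6 m; q_5 = 0.38 × 0.49 × 2.6 = 0.4841 m³/s
Stations 1, 6 contribute zero (depth or velocity is 0).
Q = Σ qᵢ = 2.018 m³/s
= 2.018 × 3600 = 7265 m³/h

7260 m³/h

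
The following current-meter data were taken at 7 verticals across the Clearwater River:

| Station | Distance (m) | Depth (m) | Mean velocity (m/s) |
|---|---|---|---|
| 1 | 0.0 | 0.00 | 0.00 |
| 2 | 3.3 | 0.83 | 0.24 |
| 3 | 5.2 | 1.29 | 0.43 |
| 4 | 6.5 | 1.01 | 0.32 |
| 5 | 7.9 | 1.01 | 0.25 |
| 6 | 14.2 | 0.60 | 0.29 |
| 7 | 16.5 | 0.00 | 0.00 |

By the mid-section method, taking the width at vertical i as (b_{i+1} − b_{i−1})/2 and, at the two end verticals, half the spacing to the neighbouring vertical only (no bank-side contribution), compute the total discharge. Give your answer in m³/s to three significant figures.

3.56 m³/s

w_2 = (5.2 − 0.0)/2 = 2.6 m; q_2 = 0.24 × 0.83 × 2.6 = 0.5179 m³/s
w_3 = (6.5 − 3.3)/2 = 1.6 m; q_3 = 0.43 × 1.29 × 1.6 = 0.8875 m³/s
w_4 = (7.9 − 5.2)/2 = 1.35 m; q_4 = 0.32 × 1.01 × 1.35 = 0.4363 m³/s
w_5 = (14.2 − 6.5)/2 = 3.85 m; q_5 = 0.25 × 1.01 × 3.85 = 0.9721 m³/s
w_6 = (16.5 − 7.9)/2 = 4.3 m; q_6 = 0.29 × 0.60 × 4.3 = 0.7482 m³/s
Stations 1, 7 contribute zero (depth or velocity is 0).
Q = Σ qᵢ = 3.562 m³/s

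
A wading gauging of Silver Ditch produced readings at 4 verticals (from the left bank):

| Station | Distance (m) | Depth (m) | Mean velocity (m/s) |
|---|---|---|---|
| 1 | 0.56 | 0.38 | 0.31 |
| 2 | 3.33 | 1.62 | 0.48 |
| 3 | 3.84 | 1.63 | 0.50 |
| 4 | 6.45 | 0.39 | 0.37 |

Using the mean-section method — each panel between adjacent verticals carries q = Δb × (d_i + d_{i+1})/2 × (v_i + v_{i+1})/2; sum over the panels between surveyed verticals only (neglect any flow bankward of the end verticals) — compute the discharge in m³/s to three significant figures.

2.65 m³/s

Panel 1-2: Δb = 2.77 m, d̄ = (0.38+1.62)/2 = 1, v̄ = (0.31+0.48)/2 = 0.395 → q = 2.77×1×0.395 = 1.094 m³/s
Panel 2-3: Δb = 0.51 m, d̄ = (1.62+1.63)/2 = 1.625, v̄ = (0.48+0.50)/2 = 0.49 → q = 0.51×1.625×0.49 = 0.4061 m³/s
Panel 3-4: Δb = 2.61 m, d̄ = (1.63+0.39)/2 = 1.01, v̄ = (0.50+0.37)/2 = 0.435 → q = 2.61×1.01×0.435 = 1.147 m³/s
Q = Σ q = 2.647 m³/s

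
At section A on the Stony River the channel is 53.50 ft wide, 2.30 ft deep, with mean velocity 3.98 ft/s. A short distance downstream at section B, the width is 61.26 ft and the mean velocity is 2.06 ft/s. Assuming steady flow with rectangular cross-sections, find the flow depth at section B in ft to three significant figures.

3.88 ft

Q = A₁V₁ = (53.50×2.30) × 3.98 = 489.7 ft³/s
d₂ = Q/(b₂ V₂) = 489.7/(61.26×2.06) = 3.881 ft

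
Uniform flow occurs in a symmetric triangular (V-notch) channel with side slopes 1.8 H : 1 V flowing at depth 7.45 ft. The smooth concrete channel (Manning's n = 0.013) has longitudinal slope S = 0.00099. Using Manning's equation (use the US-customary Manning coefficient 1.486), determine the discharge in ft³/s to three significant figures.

789 ft³/s

A = z·y² = 1.8×7.45² = 99.90 ft²
P = 2y√(1+z²) = 2×7.45×√(1+1.8²) = 30.68 ft
R = A/P = 99.90/30.68 = 3.256 ft
Q = (1.486/n)·A·R^(2/3)·S^(1/2) = (1.486/0.013) × 99.90 × 3.256^(2/3) × 0.00099^(1/2) = 789.4 ft³/s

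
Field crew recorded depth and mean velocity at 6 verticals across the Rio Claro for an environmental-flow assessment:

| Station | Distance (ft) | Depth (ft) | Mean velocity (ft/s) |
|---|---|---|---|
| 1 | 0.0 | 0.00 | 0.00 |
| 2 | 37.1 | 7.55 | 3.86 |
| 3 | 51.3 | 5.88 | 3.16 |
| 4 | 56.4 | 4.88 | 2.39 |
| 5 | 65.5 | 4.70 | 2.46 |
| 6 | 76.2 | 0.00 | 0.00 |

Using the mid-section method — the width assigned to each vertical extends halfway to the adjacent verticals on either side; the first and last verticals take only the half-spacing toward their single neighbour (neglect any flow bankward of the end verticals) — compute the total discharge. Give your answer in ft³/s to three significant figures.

w_2 = (51.3 − 0.0)/2 = 25.65 ft; q_2 = 3.86 × 7.55 × 25.65 = 747.5 ft³/s
w_3 = (56.4 − 37.1)/2 = 9.65 ft; q_3 = 3.16 × 5.88 × 9.65 = 179.3 ft³/s
w_4 = (65.5 − 51.3)/2 = 7.1 ft; q_4 = 2.39 × 4.88 × 7.1 = 82.81 ft³/s
w_5 = (76.2 − 56.4)/2 = 9.9 ft; q_5 = 2.46 × 4.70 × 9.9 = 114.5 ft³/s
Stations 1, 6 contribute zero (depth or velocity is 0).
Q = Σ qᵢ = 1124 ft³/s

1120 ft³/s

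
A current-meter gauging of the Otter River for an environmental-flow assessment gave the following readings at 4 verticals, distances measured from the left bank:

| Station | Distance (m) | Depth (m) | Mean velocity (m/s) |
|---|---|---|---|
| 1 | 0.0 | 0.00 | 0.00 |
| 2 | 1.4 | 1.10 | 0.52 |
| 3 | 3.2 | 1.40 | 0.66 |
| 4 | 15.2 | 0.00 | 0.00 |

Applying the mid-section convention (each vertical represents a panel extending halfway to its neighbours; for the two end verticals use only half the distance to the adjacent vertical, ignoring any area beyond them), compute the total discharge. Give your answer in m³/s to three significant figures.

7.29 m³/s

w_2 = (3.2 − 0.0)/2 = 1.6 m; q_2 = 0.52 × 1.10 × 1.6 = 0.9152 m³/s
w_3 = (15.2 − 1.4)/2 = 6.9 m; q_3 = 0.66 × 1.40 × 6.9 = 6.376 m³/s
Stations 1, 4 contribute zero (depth or velocity is 0).
Q = Σ qᵢ = 7.291 m³/s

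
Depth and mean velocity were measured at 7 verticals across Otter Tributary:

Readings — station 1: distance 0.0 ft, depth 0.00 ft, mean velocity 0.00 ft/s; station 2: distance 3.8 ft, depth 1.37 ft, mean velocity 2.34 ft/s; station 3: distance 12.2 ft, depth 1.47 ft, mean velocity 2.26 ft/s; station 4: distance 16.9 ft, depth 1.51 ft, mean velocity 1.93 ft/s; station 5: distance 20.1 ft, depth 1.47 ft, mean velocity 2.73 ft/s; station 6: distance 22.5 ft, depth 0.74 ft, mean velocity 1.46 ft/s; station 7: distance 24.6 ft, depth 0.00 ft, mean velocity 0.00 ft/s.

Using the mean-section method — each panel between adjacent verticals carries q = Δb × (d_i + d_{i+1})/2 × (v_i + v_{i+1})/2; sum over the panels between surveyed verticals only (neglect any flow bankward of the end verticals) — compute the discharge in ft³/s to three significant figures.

62.4 ft³/s

Panel 1-2: Δb = 3.8 ft, d̄ = (0.00+1.37)/2 = 0.685, v̄ = (0.00+2.34)/2 = 1.17 → q = 3.8×0.685×1.17 = 3.046 ft³/s
Panel 2-3: Δb = 8.4 ft, d̄ = (1.37+1.47)/2 = 1.42, v̄ = (2.34+2.26)/2 = 2.3 → q = 8.4×1.42×2.3 = 27.43 ft³/s
Panel 3-4: Δb = 4.7 ft, d̄ = (1.47+1.51)/2 = 1.49, v̄ = (2.26+1.93)/2 = 2.095 → q = 4.7×1.49×2.095 = 14.67 ft³/s
Panel 4-5: Δb = 3.2 ft, d̄ = (1.51+1.47)/2 = 1.49, v̄ = (1.93+2.73)/2 = 2.33 → q = 3.2×1.49×2.33 = 11.11 ft³/s
Panel 5-6: Δb = 2.4 ft, d̄ = (1.47+0.74)/2 = 1.105, v̄ = (2.73+1.46)/2 = 2.095 → q = 2.4×1.105×2.095 = 5.556 ft³/s
Panel 6-7: Δb = 2.1 ft, d̄ = (0.74+0.00)/2 = 0.37, v̄ = (1.46+0.00)/2 = 0.73 → q = 2.1×0.37×0.73 = 0.5672 ft³/s
Q = Σ q = 62.38 ft³/s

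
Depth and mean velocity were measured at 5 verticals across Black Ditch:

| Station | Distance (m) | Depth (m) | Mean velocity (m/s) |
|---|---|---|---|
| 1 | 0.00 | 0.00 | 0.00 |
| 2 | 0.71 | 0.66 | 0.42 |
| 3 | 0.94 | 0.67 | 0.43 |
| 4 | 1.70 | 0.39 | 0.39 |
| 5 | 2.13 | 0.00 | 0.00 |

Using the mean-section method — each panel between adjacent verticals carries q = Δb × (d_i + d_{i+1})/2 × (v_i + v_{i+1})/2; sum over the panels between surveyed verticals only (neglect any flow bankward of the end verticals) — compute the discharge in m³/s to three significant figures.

Panel 1-2: Δb = 0.71 m, d̄ = (0.00+0.66)/2 = 0.33, v̄ = (0.00+0.42)/2 = 0.21 → q = 0.71×0.33×0.21 = 0.04920 m³/s
Panel 2-3: Δb = 0.23 m, d̄ = (0.66+0.67)/2 = 0.665, v̄ = (0.42+0.43)/2 = 0.425 → q = 0.23×0.665×0.425 = 0.06500 m³/s
Panel 3-4: Δb = 0.76 m, d̄ = (0.67+0.39)/2 = 0.53, v̄ = (0.43+0.39)/2 = 0.41 → q = 0.76×0.53×0.41 = 0.1651 m³/s
Panel 4-5: Δb = 0.43 m, d̄ = (0.39+0.00)/2 = 0.195, v̄ = (0.39+0.00)/2 = 0.195 → q = 0.43×0.195×0.195 = 0.01635 m³/s
Q = Σ q = 0.2957 m³/s

0.296 m³/s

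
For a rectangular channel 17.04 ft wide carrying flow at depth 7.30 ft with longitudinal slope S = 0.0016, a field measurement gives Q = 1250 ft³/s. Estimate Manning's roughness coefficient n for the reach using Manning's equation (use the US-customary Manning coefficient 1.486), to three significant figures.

0.0147

A = b·y = 17.04 × 7.30 = 124.4 ft²
P = b + 2y = 17.04 + 2×7.30 = 31.64 ft
R = A/P = 124.4/31.64 = 3.931 ft
n = (1.486/Q)·A·R^(2/3)·S^(1/2) = (1.486/1250) × 124.4 × 2.491 × 0.04000 = 0.01473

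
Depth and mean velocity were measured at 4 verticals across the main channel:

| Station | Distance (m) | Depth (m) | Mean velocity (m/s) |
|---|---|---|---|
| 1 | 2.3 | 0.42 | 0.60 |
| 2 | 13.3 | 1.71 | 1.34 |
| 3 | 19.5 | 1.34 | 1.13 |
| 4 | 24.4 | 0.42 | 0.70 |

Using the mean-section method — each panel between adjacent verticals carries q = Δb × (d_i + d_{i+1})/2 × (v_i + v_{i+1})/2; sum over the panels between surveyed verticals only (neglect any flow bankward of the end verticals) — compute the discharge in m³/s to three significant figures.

Panel 1-2: Δb = 11 m, d̄ = (0.42+1.71)/2 = 1.065, v̄ = (0.60+1.34)/2 = 0.97 → q = 11×1.065×0.97 = 11.36 m³/s
Panel 2-3: Δb = 6.2 m, d̄ = (1.71+1.34)/2 = 1.525, v̄ = (1.34+1.13)/2 = 1.235 → q = 6.2×1.525×1.235 = 11.68 m³/s
Panel 3-4: Δb = 4.9 m, d̄ = (1.34+0.42)/2 = 0.88, v̄ = (1.13+0.70)/2 = 0.915 → q = 4.9×0.88×0.915 = 3.945 m³/s
Q = Σ q = 26.99 m³/s

27.0 m³/s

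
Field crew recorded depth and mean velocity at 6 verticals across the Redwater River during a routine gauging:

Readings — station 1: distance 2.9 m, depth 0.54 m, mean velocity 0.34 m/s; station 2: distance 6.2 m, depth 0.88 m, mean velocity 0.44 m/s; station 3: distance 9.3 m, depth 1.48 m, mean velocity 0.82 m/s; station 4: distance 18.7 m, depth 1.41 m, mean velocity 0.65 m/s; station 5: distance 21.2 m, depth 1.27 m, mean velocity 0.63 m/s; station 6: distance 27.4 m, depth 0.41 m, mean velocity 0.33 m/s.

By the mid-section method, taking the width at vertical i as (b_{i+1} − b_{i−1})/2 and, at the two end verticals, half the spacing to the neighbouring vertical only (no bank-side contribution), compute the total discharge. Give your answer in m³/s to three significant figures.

w_1 = (6.2 − 2.9)/2 = 1.65 m; q_1 = 0.34 × 0.54 × 1.65 = 0.3029 m³/s
w_2 = (9.3 − 2.9)/2 = 3.2 m; q_2 = 0.44 × 0.88 × 3.2 = 1.239 m³/s
w_3 = (18.7 − 6.2)/2 = 6.25 m; q_3 = 0.82 × 1.48 × 6.25 = 7.585 m³/s
w_4 = (21.2 − 9.3)/2 = 5.95 m; q_4 = 0.65 × 1.41 × 5.95 = 5.453 m³/s
w_5 = (27.4 − 18.7)/2 = 4.35 m; q_5 = 0.63 × 1.27 × 4.35 = 3.480 m³/s
w_6 = (27.4 − 21.2)/2 = 3.1 m; q_6 = 0.33 × 0.41 × 3.1 = 0.4194 m³/s
Q = Σ qᵢ = 18.48 m³/s

18.5 m³/s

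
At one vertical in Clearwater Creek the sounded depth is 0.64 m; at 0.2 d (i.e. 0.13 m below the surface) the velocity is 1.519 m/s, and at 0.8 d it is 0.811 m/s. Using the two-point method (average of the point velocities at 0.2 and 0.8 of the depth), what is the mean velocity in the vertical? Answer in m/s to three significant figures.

1.17 m/s

v̄ = (1.519 + 0.811) / 2 = 1.165 m/s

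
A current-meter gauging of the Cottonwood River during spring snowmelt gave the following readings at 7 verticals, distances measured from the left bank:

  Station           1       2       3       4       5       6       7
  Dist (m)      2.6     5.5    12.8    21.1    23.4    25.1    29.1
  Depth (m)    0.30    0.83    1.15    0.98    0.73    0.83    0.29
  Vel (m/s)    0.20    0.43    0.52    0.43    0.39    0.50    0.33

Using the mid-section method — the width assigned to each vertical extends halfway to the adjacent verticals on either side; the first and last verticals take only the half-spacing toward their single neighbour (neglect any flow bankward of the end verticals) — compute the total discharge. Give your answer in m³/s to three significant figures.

w_1 = (5.5 − 2.6)/2 = 1.45 m; q_1 = 0.20 × 0.30 × 1.45 = 0.08700 m³/s
w_2 = (12.8 − 2.6)/2 = 5.1 m; q_2 = 0.43 × 0.83 × 5.1 = 1.820 m³/s
w_3 = (21.1 − 5.5)/2 = 7.8 m; q_3 = 0.52 × 1.15 × 7.8 = 4.664 m³/s
w_4 = (23.4 − 12.8)/2 = 5.3 m; q_4 = 0.43 × 0.98 × 5.3 = 2.233 m³/s
w_5 = (25.1 − 21.1)/2 = 2 m; q_5 = 0.39 × 0.73 × 2 = 0.5694 m³/s
w_6 = (29.1 − 23.4)/2 = 2.85 m; q_6 = 0.50 × 0.83 × 2.85 = 1.183 m³/s
w_7 = (29.1 − 25.1)/2 = 2 m; q_7 = 0.33 × 0.29 × 2 = 0.1914 m³/s
Q = Σ qᵢ = 10.75 m³/s

10.7 m³/s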